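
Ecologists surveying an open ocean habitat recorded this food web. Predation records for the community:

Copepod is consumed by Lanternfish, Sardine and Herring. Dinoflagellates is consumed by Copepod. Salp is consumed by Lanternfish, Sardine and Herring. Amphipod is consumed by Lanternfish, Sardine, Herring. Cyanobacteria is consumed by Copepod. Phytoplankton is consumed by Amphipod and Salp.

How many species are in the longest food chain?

One longest chain: Phytoplankton → Amphipod → Lanternfish.
It has 3 species and 2 links.

3 species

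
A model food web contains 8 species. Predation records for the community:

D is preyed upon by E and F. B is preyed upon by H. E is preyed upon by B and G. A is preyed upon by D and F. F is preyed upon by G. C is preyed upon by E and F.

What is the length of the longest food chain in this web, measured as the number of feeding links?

One longest chain: A → D → E → B → H.
It has 5 species and 4 links.

4 links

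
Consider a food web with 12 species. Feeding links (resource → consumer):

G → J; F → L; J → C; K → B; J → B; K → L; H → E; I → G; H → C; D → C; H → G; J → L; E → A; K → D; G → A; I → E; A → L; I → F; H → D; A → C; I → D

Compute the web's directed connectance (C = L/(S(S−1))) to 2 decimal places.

The web has S = 12 species and L = 21 feeding links.
C = L / (S(S−1)) = 21 / 132 = 0.1591 ≈ 0.16.

C = 0.16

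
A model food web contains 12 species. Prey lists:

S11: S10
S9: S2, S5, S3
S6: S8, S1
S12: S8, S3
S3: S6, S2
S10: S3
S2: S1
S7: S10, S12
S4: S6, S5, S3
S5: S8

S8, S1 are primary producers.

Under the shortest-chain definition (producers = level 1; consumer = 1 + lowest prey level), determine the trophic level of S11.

S8 is a producer → level 1.
S6 eats S8 → level 2.
S3 eats S6 → level 3.
S10 eats S3 → level 4.
S11 eats S10 → level 5.
No prey of S11 is below level 4, so 5 is the minimum.

Trophic level 5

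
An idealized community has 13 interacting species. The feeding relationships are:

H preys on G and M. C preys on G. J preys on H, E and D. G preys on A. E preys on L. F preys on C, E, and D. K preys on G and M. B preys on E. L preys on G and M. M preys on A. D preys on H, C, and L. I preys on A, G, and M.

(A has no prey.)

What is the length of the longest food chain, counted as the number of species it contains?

One longest chain: A → G → L → E → J.
It has 5 species and 4 links.

5 species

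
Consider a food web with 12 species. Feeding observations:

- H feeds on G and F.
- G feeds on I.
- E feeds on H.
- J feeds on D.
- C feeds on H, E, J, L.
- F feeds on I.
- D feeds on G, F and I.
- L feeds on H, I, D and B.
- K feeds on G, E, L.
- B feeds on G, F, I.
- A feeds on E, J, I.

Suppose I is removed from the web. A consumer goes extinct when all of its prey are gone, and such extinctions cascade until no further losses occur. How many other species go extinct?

Remove I.
Round 1: F (all prey gone), G (all prey gone) → extinct.
Round 2: H (all prey gone), D (all prey gone), B (all prey gone) → extinct.
Round 3: E (all prey gone), J (all prey gone), L (all prey gone) → extinct.
Round 4: A (all prey gone), C (all prey gone), K (all prey gone) → extinct.
No further losses. Total secondary extinctions: 11.

11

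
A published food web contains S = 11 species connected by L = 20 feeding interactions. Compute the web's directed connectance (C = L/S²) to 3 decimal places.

C = 0.165

The web has S = 11 species and L = 20 feeding links.
C = L / S² = 20 / 121 = 0.1653 ≈ 0.165.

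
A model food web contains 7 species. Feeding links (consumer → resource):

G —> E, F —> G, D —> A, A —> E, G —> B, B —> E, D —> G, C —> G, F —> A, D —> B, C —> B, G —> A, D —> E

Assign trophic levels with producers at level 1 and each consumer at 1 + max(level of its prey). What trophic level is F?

E is a producer → level 1.
A eats E → level 2.
G eats A (level 2); other prey at levels: E 1, B 2 → level 3.
F eats G (level 3); other prey at levels: A 2 → level 4.

Trophic level 4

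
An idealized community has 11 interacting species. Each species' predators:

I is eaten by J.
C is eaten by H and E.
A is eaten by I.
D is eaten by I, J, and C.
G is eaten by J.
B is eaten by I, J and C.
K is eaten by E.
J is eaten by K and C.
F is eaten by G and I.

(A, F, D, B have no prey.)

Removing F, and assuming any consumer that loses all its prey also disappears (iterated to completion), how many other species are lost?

Remove F.
Round 1: G (all prey gone) → extinct.
No further losses. Total secondary extinctions: 1.

1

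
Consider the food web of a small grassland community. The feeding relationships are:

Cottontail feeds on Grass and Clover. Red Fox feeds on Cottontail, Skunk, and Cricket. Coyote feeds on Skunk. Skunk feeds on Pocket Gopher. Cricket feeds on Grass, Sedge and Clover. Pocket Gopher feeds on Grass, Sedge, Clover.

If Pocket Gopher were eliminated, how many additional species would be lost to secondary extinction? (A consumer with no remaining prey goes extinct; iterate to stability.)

Remove Pocket Gopher.
Round 1: Skunk (all prey gone) → extinct.
Round 2: Coyote (all prey gone) → extinct.
No further losses. Total secondary extinctions: 2.

2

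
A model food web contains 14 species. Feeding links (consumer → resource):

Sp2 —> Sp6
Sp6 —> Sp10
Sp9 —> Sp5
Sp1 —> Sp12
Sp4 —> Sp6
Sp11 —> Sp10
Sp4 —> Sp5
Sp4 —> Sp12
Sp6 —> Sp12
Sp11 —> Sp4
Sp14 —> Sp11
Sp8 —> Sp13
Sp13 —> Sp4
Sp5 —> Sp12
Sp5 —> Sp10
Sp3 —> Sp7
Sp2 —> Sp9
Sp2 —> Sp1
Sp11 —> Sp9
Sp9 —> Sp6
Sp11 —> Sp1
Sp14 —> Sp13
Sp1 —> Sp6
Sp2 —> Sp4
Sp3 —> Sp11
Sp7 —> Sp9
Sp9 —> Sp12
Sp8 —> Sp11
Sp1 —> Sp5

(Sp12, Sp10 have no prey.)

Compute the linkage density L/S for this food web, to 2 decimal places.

L/S = 2.07

There are L = 29 links among S = 14 species.
L/S = 29/14 = 2.0714 ≈ 2.07.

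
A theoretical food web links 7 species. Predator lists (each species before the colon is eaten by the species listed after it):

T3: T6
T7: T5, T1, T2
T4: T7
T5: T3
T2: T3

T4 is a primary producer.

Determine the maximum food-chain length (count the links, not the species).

One longest chain: T4 → T7 → T5 → T3 → T6.
It has 5 species and 4 links.

4 links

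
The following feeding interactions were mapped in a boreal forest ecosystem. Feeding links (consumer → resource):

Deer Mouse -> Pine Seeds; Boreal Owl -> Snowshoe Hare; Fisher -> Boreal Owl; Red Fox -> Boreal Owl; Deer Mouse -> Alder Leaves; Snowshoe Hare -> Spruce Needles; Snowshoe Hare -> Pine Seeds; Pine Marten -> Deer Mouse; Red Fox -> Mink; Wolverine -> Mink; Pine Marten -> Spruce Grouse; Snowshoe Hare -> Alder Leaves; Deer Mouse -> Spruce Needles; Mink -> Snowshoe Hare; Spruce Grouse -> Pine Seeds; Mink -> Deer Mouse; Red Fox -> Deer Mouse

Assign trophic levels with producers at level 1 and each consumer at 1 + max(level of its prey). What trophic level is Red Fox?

Spruce Needles is a producer → level 1.
Deer Mouse eats Spruce Needles (level 1); other prey at levels: Alder Leaves 1, Pine Seeds 1 → level 2.
Mink eats Deer Mouse (level 2); other prey at levels: Snowshoe Hare 2 → level 3.
Red Fox eats Mink (level 3); other prey at levels: Deer Mouse 2, Boreal Owl 3 → level 4.

Trophic level 4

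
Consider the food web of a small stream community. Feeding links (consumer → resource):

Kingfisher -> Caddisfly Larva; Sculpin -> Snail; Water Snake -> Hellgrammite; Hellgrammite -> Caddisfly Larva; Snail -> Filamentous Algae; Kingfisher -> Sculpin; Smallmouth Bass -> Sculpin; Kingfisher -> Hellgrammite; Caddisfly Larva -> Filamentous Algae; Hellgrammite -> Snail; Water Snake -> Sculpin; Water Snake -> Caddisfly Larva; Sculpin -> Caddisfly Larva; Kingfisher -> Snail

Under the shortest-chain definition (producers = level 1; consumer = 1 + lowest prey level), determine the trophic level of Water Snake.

Filamentous Algae is a producer → level 1.
Caddisfly Larva eats Filamentous Algae → level 2.
Water Snake eats Caddisfly Larva → level 3.
No prey of Water Snake is below level 2, so 3 is the minimum.

Trophic level 3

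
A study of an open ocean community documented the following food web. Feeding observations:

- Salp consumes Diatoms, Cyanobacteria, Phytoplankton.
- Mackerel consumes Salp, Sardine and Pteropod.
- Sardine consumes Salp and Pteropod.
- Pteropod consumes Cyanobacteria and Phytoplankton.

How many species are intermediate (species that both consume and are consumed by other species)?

Intermediate species (has both prey and predators): Salp, Pteropod, Sardine.
Count: 3.

3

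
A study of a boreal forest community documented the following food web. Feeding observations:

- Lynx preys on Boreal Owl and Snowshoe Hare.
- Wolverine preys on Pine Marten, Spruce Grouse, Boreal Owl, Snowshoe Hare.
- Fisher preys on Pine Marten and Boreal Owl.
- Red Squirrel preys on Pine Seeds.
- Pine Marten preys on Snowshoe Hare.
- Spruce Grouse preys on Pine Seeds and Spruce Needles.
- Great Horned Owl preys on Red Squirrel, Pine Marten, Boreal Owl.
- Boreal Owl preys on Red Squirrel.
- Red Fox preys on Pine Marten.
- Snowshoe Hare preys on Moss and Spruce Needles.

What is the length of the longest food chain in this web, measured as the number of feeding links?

3 links

One longest chain: Pine Seeds → Red Squirrel → Boreal Owl → Fisher.
It has 4 species and 3 links.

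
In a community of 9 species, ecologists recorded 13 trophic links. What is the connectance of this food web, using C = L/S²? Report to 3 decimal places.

C = 0.160

The web has S = 9 species and L = 13 feeding links.
C = L / S² = 13 / 81 = 0.1605 ≈ 0.160.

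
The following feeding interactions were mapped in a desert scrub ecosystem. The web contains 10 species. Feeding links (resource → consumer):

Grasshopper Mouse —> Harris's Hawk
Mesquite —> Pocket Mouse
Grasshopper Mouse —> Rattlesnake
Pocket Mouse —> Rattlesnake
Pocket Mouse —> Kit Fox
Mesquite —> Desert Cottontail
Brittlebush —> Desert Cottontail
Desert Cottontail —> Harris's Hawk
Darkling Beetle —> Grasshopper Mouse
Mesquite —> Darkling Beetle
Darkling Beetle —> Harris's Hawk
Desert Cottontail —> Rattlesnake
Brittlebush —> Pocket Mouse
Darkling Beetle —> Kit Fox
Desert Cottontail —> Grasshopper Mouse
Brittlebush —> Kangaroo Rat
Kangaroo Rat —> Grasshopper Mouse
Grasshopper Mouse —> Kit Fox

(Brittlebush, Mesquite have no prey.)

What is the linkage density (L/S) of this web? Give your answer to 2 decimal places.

There are L = 18 links among S = 10 species.
L/S = 18/10 = 1.8000 ≈ 1.80.

L/S = 1.80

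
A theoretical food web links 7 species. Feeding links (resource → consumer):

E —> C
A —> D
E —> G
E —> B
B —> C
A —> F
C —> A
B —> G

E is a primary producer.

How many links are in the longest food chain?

One longest chain: E → B → C → A → F.
It has 5 species and 4 links.

4 links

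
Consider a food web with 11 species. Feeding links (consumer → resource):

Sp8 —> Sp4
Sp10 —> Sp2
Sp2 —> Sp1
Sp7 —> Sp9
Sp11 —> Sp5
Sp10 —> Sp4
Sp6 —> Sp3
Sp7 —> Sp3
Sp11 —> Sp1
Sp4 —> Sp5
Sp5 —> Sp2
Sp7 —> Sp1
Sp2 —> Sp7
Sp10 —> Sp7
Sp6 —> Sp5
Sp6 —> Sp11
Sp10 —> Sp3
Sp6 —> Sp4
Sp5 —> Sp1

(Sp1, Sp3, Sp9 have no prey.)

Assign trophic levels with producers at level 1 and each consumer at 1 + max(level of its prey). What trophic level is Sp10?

Trophic level 6

Sp1 is a producer → level 1.
Sp7 eats Sp1 (level 1); other prey at levels: Sp3 1, Sp9 1 → level 2.
Sp2 eats Sp7 (level 2); other prey at levels: Sp1 1 → level 3.
Sp5 eats Sp2 (level 3); other prey at levels: Sp1 1 → level 4.
Sp4 eats Sp5 → level 5.
Sp10 eats Sp4 (level 5); other prey at levels: Sp3 1, Sp7 2, Sp2 3 → level 6.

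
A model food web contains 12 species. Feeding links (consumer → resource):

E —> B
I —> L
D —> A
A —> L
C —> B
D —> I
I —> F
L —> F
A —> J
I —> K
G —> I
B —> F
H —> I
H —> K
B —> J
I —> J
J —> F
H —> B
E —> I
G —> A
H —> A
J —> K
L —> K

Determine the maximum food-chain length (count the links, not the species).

3 links

One longest chain: K → J → A → D.
It has 4 species and 3 links.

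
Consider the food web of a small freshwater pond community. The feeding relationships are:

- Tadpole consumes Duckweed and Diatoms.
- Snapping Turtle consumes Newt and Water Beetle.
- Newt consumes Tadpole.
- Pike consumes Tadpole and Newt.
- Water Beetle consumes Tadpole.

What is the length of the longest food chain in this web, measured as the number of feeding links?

One longest chain: Duckweed → Tadpole → Newt → Pike.
It has 4 species and 3 links.

3 links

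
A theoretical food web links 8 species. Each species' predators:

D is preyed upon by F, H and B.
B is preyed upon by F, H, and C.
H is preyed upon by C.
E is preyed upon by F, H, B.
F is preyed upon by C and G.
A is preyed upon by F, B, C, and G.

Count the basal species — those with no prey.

Basal species (no prey listed): E, D, A.
Count: 3.

3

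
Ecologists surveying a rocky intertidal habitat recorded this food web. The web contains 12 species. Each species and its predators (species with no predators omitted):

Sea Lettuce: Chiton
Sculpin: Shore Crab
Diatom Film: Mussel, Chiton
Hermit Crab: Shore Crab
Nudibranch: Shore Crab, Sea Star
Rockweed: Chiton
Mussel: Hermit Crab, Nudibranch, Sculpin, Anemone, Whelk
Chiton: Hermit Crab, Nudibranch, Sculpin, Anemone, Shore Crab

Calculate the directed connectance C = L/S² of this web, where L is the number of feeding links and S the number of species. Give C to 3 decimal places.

C = 0.125

The web has S = 12 species and L = 18 feeding links.
C = L / S² = 18 / 144 = 0.1250 ≈ 0.125.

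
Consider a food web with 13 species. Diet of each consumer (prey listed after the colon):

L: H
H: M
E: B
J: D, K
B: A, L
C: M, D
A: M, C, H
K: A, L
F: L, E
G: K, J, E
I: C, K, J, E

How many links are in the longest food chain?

5 links

One longest chain: M → C → A → K → J → G.
It has 6 species and 5 links.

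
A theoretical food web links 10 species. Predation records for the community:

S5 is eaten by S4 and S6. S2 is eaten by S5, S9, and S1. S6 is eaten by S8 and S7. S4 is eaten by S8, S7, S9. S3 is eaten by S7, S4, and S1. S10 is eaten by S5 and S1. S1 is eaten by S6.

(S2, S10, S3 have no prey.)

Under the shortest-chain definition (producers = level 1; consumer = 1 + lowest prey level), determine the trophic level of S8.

Trophic level 3

S3 is a producer → level 1.
S4 eats S3 → level 2.
S8 eats S4 → level 3.
No prey of S8 is below level 2, so 3 is the minimum.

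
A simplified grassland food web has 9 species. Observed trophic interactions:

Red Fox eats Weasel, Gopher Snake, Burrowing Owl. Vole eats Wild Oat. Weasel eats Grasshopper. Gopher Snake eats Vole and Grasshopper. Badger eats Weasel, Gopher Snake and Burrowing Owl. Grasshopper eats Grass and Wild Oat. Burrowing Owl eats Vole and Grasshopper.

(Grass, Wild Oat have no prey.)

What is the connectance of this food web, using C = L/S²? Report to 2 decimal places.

C = 0.17

The web has S = 9 species and L = 14 feeding links.
C = L / S² = 14 / 81 = 0.1728 ≈ 0.17.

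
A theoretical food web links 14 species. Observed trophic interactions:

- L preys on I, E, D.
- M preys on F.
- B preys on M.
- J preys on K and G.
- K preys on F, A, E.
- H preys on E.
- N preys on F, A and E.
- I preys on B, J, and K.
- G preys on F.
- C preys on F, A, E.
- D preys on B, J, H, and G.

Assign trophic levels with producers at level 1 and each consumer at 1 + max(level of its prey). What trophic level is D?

Trophic level 4

E is a producer → level 1.
K eats E (level 1); other prey at levels: F 1, A 1 → level 2.
J eats K (level 2); other prey at levels: G 2 → level 3.
D eats J (level 3); other prey at levels: G 2, H 2, B 3 → level 4.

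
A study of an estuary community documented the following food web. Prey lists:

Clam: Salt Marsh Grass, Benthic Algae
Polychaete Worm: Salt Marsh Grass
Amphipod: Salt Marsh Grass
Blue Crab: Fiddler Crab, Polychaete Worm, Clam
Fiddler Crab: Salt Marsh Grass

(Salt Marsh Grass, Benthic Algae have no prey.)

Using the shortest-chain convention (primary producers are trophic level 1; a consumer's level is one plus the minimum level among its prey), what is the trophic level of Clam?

Trophic level 2

Salt Marsh Grass is a producer → level 1.
Clam eats Salt Marsh Grass → level 2.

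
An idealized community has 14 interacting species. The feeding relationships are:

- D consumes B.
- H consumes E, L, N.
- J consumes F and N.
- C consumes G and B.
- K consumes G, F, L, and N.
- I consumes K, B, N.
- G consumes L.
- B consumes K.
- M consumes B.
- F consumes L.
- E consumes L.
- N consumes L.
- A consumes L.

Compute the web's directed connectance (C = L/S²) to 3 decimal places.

C = 0.112

The web has S = 14 species and L = 22 feeding links.
C = L / S² = 22 / 196 = 0.1122 ≈ 0.112.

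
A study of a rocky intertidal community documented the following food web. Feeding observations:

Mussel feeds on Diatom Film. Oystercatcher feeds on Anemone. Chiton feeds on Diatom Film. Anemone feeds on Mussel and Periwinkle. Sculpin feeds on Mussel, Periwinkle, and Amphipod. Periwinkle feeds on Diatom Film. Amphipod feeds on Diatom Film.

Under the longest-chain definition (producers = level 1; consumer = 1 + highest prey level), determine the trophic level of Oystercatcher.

Trophic level 4

Diatom Film is a producer → level 1.
Mussel eats Diatom Film → level 2.
Anemone eats Mussel (level 2); other prey at levels: Periwinkle 2 → level 3.
Oystercatcher eats Anemone → level 4.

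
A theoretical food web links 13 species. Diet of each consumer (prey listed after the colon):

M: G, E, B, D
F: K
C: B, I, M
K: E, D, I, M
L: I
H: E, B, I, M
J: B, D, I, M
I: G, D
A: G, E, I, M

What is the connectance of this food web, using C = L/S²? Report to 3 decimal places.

The web has S = 13 species and L = 27 feeding links.
C = L / S² = 27 / 169 = 0.1598 ≈ 0.160.

C = 0.160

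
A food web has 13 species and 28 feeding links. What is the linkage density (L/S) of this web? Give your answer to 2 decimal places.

L/S = 2.15

There are L = 28 links among S = 13 species.
L/S = 28/13 = 2.1538 ≈ 2.15.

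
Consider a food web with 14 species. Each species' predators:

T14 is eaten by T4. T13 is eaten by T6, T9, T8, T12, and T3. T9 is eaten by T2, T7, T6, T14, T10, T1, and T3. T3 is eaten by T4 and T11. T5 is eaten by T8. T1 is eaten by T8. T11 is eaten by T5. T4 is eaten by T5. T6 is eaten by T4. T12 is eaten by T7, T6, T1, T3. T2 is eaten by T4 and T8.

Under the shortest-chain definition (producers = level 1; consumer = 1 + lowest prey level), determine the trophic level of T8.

Trophic level 2

T13 is a producer → level 1.
T8 eats T13 → level 2.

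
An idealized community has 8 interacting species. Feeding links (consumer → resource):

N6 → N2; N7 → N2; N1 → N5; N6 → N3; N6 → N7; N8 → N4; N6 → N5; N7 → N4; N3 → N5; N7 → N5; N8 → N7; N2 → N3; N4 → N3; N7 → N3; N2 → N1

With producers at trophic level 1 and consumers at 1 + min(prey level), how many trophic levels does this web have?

Producers (level 1): N5.
Following each consumer down to its lowest-level prey: N5 → N7 → N8 (levels 1 through 3).
All prey of N8 (N7 2, N4 3) are at level 2 or above, so N8 is at level 1 + 2 = 3.
Every consumer has at least one prey at level 2 or below, so none exceeds level 3.

3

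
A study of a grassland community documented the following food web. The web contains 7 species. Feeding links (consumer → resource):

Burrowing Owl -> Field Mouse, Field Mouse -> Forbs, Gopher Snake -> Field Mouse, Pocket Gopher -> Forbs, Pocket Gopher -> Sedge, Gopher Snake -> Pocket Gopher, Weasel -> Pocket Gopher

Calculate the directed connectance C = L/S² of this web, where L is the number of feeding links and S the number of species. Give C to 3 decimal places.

C = 0.143

The web has S = 7 species and L = 7 feeding links.
C = L / S² = 7 / 49 = 0.1429 ≈ 0.143.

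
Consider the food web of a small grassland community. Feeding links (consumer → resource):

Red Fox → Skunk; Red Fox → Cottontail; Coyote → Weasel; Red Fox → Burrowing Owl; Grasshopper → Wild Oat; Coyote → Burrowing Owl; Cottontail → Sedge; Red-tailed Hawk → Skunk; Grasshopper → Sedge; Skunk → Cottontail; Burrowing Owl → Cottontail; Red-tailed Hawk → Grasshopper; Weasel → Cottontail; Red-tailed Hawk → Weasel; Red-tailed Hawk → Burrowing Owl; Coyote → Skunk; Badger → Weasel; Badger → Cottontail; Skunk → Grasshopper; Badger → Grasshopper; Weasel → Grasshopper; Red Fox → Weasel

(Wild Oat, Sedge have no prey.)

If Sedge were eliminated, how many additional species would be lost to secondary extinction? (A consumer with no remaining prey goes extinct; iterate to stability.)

Remove Sedge.
Round 1: Cottontail (all prey gone) → extinct.
Round 2: Burrowing Owl (all prey gone) → extinct.
No further losses. Total secondary extinctions: 2.

2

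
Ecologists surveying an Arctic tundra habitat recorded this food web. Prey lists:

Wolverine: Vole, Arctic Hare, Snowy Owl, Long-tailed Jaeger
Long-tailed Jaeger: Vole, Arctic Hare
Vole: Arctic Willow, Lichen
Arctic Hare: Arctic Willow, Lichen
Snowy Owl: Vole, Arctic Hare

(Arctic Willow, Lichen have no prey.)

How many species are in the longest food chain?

One longest chain: Arctic Willow → Vole → Snowy Owl → Wolverine.
It has 4 species and 3 links.

4 species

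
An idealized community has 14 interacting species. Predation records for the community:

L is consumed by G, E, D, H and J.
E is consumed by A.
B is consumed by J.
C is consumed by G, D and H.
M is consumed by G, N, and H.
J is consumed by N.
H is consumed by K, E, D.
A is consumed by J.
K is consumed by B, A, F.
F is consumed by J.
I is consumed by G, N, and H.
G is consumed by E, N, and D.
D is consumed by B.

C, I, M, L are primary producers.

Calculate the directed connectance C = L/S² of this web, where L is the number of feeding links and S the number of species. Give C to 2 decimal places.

C = 0.15

The web has S = 14 species and L = 29 feeding links.
C = L / S² = 29 / 196 = 0.1480 ≈ 0.15.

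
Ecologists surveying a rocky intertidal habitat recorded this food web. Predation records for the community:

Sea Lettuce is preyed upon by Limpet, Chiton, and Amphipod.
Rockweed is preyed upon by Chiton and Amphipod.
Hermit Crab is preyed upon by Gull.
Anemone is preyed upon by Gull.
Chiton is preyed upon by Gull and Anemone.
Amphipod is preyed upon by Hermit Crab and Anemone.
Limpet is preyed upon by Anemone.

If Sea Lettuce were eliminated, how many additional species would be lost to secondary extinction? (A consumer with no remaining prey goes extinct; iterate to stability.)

1

Remove Sea Lettuce.
Round 1: Limpet (all prey gone) → extinct.
No further losses. Total secondary extinctions: 1.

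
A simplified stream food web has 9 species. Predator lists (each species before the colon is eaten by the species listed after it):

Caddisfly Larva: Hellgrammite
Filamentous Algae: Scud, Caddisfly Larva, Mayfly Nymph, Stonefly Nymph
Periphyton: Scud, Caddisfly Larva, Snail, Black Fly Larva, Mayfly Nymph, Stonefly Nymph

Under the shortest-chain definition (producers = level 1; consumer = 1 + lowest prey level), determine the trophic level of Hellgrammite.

Filamentous Algae is a producer → level 1.
Caddisfly Larva eats Filamentous Algae → level 2.
Hellgrammite eats Caddisfly Larva → level 3.
No prey of Hellgrammite is below level 2, so 3 is the minimum.

Trophic level 3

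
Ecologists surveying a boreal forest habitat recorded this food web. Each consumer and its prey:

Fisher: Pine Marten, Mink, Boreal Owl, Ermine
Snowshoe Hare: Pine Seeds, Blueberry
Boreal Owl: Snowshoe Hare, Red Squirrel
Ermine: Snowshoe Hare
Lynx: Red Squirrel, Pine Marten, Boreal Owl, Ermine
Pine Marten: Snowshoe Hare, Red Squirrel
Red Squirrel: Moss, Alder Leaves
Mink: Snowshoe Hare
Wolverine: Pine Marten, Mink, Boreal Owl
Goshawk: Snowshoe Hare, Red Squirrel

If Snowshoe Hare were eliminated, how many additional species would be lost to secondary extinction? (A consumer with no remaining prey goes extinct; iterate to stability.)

Remove Snowshoe Hare.
Round 1: Mink (all prey gone), Ermine (all prey gone) → extinct.
No further losses. Total secondary extinctions: 2.

2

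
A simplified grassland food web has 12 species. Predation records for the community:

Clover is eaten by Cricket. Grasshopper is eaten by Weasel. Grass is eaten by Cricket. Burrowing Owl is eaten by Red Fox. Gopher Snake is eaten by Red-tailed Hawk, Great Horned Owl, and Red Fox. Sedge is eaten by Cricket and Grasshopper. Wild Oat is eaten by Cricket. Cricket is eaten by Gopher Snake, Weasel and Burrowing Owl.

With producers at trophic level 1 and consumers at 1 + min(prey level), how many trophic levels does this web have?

4

Producers (level 1): Sedge, Grass, Wild Oat, Clover.
Following each consumer down to its lowest-level prey: Sedge → Cricket → Gopher Snake → Great Horned Owl (levels 1 through 4).
All prey of Great Horned Owl (Gopher Snake 3) are at level 3 or above, so Great Horned Owl is at level 1 + 3 = 4.
Every consumer has at least one prey at level 3 or below, so none exceeds level 4.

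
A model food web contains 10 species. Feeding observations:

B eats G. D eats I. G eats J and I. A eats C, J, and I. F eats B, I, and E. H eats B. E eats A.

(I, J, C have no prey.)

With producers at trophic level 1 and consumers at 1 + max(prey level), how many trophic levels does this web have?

Producers (level 1): I, J, C.
I → G → B → F gives F level 4.
No species has a prey at level 4, so no species reaches level 5.

4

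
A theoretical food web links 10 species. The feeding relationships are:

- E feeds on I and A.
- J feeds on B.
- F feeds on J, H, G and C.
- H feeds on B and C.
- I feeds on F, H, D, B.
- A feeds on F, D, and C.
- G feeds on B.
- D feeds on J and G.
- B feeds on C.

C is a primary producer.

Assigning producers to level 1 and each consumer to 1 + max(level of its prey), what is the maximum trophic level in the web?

Producers (level 1): C.
C → B → G → D → A → E gives E level 6.
No species has a prey at level 6, so no species reaches level 7.

6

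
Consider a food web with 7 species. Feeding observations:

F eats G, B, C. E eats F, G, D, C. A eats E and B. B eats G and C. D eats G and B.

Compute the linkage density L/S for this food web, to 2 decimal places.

L/S = 1.86

There are L = 13 links among S = 7 species.
L/S = 13/7 = 1.8571 ≈ 1.86.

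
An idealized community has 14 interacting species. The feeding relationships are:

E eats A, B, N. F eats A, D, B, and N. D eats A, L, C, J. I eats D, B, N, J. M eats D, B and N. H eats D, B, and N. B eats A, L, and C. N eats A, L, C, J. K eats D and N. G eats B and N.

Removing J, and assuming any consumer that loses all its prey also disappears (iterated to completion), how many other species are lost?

Remove J.
Every predator of it retains at least one other prey: N still has A, C, L; D still has A, C, L; I still has B, N, D.
No consumer loses all prey, so no secondary extinctions occur.

0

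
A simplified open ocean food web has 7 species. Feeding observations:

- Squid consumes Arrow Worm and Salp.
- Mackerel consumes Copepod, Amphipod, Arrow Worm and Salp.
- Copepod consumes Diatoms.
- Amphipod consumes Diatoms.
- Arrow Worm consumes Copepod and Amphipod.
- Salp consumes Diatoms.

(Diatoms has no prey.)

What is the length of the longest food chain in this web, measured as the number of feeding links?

One longest chain: Diatoms → Amphipod → Arrow Worm → Squid.
It has 4 species and 3 links.

3 links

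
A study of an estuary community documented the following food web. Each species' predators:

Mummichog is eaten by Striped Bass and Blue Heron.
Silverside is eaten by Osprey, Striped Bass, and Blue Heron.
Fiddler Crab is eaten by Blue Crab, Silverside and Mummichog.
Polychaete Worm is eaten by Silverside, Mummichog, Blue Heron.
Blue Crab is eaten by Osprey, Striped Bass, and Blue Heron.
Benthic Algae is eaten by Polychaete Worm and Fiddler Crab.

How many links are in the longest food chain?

One longest chain: Benthic Algae → Fiddler Crab → Mummichog → Striped Bass.
It has 4 species and 3 links.

3 links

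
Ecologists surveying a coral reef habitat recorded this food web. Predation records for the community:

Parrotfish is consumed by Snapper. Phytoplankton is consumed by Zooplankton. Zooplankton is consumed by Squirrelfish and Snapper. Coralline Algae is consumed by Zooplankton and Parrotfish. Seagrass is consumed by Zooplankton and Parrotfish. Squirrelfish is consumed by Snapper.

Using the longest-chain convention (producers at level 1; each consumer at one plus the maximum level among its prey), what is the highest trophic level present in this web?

Producers (level 1): Phytoplankton, Seagrass, Coralline Algae.
Phytoplankton → Zooplankton → Squirrelfish → Snapper gives Snapper level 4.
No species has a prey at level 4, so no species reaches level 5.

4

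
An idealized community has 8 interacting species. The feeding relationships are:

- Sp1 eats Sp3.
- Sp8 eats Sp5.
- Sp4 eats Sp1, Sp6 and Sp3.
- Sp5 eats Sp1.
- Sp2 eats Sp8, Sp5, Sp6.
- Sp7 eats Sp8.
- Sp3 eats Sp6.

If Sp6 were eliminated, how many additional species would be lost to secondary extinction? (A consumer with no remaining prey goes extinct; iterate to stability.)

7

Remove Sp6.
Round 1: Sp3 (all prey gone) → extinct.
Round 2: Sp1 (all prey gone) → extinct.
Round 3: Sp5 (all prey gone), Sp4 (all prey gone) → extinct.
Round 4: Sp8 (all prey gone) → extinct.
Round 5: Sp2 (all prey gone), Sp7 (all prey gone) → extinct.
No further losses. Total secondary extinctions: 7.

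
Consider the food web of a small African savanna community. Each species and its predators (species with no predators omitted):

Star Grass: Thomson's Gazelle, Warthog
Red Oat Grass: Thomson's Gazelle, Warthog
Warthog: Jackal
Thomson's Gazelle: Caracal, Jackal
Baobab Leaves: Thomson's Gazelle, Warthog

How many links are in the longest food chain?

One longest chain: Red Oat Grass → Thomson's Gazelle → Caracal.
It has 3 species and 2 links.

2 links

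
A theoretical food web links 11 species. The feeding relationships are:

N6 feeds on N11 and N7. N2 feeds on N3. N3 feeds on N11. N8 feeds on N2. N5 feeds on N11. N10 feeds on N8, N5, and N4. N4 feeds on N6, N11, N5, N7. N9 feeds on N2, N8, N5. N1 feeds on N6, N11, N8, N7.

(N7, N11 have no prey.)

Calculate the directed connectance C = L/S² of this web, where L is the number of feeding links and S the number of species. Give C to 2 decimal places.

C = 0.17

The web has S = 11 species and L = 20 feeding links.
C = L / S² = 20 / 121 = 0.1653 ≈ 0.17.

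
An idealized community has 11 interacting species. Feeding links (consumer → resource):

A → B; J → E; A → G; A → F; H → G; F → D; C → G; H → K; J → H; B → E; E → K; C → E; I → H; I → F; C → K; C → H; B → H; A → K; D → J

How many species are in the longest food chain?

One longest chain: G → H → J → D → F → I.
It has 6 species and 5 links.

6 species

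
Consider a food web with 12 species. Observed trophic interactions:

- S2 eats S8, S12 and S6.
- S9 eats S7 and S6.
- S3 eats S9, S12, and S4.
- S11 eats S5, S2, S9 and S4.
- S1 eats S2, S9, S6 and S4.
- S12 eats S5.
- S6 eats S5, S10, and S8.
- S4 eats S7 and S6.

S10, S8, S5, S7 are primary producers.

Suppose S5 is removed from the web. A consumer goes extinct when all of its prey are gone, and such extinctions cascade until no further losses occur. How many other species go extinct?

Remove S5.
Round 1: S12 (all prey gone) → extinct.
No further losses. Total secondary extinctions: 1.

1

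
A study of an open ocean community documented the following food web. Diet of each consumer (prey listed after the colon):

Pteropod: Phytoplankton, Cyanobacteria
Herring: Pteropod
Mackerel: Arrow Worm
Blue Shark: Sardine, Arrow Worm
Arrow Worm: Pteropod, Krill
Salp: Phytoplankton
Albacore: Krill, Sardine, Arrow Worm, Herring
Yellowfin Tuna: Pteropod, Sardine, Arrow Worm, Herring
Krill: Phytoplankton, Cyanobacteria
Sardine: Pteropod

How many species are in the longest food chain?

4 species

One longest chain: Phytoplankton → Pteropod → Sardine → Albacore.
It has 4 species and 3 links.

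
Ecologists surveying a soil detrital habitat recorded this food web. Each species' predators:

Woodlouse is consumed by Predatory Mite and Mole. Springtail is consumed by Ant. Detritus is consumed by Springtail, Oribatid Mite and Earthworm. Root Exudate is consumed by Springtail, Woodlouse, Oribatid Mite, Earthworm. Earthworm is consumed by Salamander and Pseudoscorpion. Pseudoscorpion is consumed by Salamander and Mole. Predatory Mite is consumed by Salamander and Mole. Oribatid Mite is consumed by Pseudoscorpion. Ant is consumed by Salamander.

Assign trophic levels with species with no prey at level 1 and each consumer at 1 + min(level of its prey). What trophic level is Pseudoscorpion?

Trophic level 3

Root Exudate has no prey (basal) → level 1.
Earthworm eats Root Exudate → level 2.
Pseudoscorpion eats Earthworm → level 3.
No prey of Pseudoscorpion is below level 2, so 3 is the minimum.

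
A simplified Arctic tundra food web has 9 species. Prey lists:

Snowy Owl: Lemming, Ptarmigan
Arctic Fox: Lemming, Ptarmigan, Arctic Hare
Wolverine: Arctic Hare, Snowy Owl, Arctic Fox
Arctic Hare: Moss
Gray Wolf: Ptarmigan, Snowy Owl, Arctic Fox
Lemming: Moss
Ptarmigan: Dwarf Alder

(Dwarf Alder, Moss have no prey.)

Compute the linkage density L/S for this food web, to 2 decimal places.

L/S = 1.56

There are L = 14 links among S = 9 species.
L/S = 14/9 = 1.5556 ≈ 1.56.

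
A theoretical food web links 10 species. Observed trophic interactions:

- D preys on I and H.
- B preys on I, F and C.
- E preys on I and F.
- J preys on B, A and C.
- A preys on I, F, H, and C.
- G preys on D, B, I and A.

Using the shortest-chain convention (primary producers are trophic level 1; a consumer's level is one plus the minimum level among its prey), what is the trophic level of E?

I is a producer → level 1.
E eats I → level 2.

Trophic level 2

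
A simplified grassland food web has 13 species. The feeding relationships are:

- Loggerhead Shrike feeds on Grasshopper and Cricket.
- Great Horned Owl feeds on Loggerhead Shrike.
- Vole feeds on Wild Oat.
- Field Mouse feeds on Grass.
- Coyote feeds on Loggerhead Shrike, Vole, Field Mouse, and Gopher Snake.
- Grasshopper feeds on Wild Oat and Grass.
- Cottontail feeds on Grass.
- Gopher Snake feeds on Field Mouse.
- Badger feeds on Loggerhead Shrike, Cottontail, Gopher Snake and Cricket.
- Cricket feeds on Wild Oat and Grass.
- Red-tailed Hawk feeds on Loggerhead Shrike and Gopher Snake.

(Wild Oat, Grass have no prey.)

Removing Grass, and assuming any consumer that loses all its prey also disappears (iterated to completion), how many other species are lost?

3

Remove Grass.
Round 1: Cottontail (all prey gone), Field Mouse (all prey gone) → extinct.
Round 2: Gopher Snake (all prey gone) → extinct.
No further losses. Total secondary extinctions: 3.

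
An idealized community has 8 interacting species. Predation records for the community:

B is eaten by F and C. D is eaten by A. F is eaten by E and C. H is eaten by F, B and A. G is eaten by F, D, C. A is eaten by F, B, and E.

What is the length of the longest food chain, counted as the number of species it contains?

6 species

One longest chain: G → D → A → B → F → C.
It has 6 species and 5 links.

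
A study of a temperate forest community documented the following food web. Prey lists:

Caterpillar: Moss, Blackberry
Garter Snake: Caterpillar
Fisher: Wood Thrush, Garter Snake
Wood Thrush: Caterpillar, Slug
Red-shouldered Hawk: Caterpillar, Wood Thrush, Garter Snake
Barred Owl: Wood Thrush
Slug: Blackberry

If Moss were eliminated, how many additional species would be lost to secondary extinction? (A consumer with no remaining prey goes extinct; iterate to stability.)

Remove Moss.
Every predator of it retains at least one other prey: Caterpillar still has Blackberry.
No consumer loses all prey, so no secondary extinctions occur.

0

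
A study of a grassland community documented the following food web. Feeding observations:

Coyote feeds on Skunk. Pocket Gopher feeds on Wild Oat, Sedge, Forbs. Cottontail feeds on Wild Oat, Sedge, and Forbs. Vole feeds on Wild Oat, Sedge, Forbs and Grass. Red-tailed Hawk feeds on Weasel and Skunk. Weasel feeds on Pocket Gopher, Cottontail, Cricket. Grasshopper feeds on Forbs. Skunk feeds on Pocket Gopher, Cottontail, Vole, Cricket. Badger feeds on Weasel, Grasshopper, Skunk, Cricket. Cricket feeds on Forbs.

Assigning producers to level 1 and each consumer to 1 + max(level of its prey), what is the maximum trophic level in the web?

Producers (level 1): Grass, Wild Oat, Forbs, Sedge.
Wild Oat → Pocket Gopher → Skunk → Red-tailed Hawk gives Red-tailed Hawk level 4.
No species has a prey at level 4, so no species reaches level 5.

4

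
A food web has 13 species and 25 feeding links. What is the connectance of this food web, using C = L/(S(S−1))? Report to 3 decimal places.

The web has S = 13 species and L = 25 feeding links.
C = L / (S(S−1)) = 25 / 156 = 0.1603 ≈ 0.160.

C = 0.160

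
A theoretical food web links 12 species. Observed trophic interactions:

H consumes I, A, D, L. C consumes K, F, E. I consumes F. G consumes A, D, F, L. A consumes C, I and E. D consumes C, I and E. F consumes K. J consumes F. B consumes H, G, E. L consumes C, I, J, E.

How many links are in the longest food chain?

5 links

One longest chain: K → F → I → D → G → B.
It has 6 species and 5 links.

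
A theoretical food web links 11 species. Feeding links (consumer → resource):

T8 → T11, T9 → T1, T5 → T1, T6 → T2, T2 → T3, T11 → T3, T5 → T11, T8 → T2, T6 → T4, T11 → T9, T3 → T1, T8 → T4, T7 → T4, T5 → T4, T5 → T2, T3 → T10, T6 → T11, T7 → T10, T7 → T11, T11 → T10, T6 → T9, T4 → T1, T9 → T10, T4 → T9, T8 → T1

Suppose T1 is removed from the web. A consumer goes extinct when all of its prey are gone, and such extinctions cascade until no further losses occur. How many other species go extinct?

Remove T1.
Every predator of it retains at least one other prey: T9 still has T10; T3 still has T10; T4 still has T9; T5 still has T4, T2, T11; T8 still has T4, T2, T11.
No consumer loses all prey, so no secondary extinctions occur.

0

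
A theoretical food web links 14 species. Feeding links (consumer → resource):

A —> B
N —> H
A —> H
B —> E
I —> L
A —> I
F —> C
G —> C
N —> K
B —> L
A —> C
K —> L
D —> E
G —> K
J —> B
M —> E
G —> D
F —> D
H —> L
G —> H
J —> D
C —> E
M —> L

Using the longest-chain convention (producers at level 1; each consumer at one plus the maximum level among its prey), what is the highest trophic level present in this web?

3

Producers (level 1): L, E.
L → B → A gives A level 3.
No species has a prey at level 3, so no species reaches level 4.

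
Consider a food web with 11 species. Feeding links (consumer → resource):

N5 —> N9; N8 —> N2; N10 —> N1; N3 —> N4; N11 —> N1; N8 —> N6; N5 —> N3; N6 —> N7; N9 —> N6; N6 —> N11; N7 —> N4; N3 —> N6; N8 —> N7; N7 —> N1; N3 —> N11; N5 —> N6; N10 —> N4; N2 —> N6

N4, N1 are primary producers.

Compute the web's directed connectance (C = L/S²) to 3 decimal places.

The web has S = 11 species and L = 18 feeding links.
C = L / S² = 18 / 121 = 0.1488 ≈ 0.149.

C = 0.149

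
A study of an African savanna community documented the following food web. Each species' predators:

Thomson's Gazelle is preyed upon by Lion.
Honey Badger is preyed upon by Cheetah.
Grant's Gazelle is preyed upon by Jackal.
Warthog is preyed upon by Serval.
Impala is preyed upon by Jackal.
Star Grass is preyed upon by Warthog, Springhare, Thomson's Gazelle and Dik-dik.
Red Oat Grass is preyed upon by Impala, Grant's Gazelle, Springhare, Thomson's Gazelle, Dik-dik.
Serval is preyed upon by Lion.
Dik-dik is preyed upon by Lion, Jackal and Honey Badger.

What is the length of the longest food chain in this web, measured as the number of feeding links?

One longest chain: Red Oat Grass → Dik-dik → Honey Badger → Cheetah.
It has 4 species and 3 links.

3 links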